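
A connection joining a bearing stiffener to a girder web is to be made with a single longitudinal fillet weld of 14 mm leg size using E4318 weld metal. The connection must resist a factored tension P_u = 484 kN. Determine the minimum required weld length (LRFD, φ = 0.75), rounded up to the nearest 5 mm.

L = 255 mm

E43XX → F_EXX = 430 MPa.
Throat t_e = 0.707 × 14 = 9.898 mm.
φr_n = 0.75 × 0.6 × 430 × 9.898 × 10⁻³ = 1.915 kN/mm.
L_req = P_u / φr_n = 484 / 1.915 = 252.7 mm total.
Round up → use L = 255 mm.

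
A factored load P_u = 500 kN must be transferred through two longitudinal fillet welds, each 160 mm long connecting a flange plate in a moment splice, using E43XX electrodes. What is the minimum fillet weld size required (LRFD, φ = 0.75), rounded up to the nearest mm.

E43XX → F_EXX = 430 MPa.
Total weld length L = 320 mm.
Required throat t_e = P_u / (φ × 0.6 F_EXX × L) = 500 / (0.75 × 0.6 × 430 × 320 × 10⁻³) = 8.075 mm.
Required leg w = t_e / 0.707 = 11.42 mm → use 12 mm.

w = 12 mm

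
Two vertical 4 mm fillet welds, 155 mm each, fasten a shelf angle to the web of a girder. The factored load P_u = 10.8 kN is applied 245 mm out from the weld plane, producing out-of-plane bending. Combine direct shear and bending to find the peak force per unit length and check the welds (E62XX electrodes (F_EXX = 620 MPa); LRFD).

L_w = 2 × 155 = 310 mm; section modulus (unit throat) S = 2 × L²/6 = 8008 mm².
Direct shear f_v = P/L_w = 10.8×10³/310 = 34.84 N/mm.
Moment M = P × e = 10.8×10³ × 245 = 2646000 N·mm; bending f_b = M/S = 330.4 N/mm.
f_max = √(f_v² + f_b²) = √(34.84² + 330.4²) = 332.2 N/mm.
φr_n = 0.75 × 0.6 × 620 × (0.707 × 4) = 789 N/mm → adequate.

f_max ≈ 332 N/mm; adequate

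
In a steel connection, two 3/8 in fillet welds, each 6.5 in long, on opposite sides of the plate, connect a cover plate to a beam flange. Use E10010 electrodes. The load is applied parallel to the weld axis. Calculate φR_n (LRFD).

φR_n ≈ 155 kip

E100XX → F_EXX = 100 ksi.
Effective throat t_e = 0.707 × 0.375 = 0.2651 in.
Total length L = 13 in; A_we = 0.2651 × 13 = 3.447 in².
F_nw = 0.6 F_EXX = 0.6 × 100 = 60 ksi.
φR_n = 0.75 × 60 × 3.447 = 155.1 kip.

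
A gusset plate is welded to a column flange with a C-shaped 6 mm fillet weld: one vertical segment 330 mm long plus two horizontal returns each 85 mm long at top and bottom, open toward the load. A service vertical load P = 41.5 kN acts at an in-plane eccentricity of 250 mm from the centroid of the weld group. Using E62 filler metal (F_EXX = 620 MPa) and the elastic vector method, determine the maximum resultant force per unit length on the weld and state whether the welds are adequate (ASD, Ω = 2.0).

Total weld length L_w = 500 mm. Treat welds as unit-width lines.
Centroid: x̄ = 2×85×42.5 / 500 = 14.45 mm from the vertical weld.
Polar moment about centroid: J = I_x + I_y = [330³/12 + 2×85×165²] + [330×14.45² + 2(85³/12 + 85×28.05²)] = 7928000 mm³.
Direct shear f_v = P/L_w = 41.5×10³ / 500 = 83 N/mm (vertical).
Torsion M = P·e = 41.5×10³ × 250 = 10375000 N·mm.
Critical point at (x, y) = (70.55, 165) from centroid. f_tx = M·y/J = 215.9 N/mm; f_ty = M·x/J = 92.33 N/mm.
Resultant f_max = √[f_tx² + (f_v + f_ty)²] = √[215.9² + (83 + 92.33)²] = 278.1 N/mm.
Capacity per unit length: r_n/Ω = (1/2.0) × 0.6 × 620 × (0.707 × 6) = 789 N/mm.
278.1 ≤ 789 → adequate.

f_max ≈ 278 N/mm; adequate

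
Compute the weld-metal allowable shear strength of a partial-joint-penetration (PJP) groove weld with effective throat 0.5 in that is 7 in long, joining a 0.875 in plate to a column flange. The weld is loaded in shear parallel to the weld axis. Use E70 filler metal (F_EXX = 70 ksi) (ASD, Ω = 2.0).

Effective throat (given) t_e = 0.5 in.
A_we = 0.5 × 7 = 3.5 in².
F_nw = 0.6 F_EXX = 42 ksi.
R_n/Ω = (42 × 3.5) / 2.0 = 73.5 kips.

R_n/Ω ≈ 73.5 kips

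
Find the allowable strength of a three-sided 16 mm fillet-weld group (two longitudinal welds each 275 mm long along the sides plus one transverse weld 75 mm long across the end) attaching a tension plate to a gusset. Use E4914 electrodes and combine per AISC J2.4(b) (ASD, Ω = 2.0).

E49XX → F_EXX = 490 MPa.
t_e = 0.707 × 16 = 11.31 mm.
R_nwl = 0.6 × 490 × 11.31 × 550 × 10⁻³ = 1829 kN (longitudinal, 2 welds).
R_nwt = 0.6 × 490 × 11.31 × 75 × 10⁻³ = 249.4 kN (transverse, base value).
(i) R_nwl + R_nwt = 2079 kN; (ii) 0.85 R_nwl + 1.5 R_nwt = 1929 kN.
R_n = max = 2079 kN [governs: (i)]; R_n/Ω = 1039 kN.

R_n/Ω ≈ 1040 kN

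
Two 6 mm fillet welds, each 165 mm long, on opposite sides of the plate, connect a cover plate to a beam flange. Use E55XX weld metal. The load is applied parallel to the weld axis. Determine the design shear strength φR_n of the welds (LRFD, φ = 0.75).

E55XX → F_EXX = 550 MPa.
Effective throat t_e = 0.707 × 6 = 4.242 mm.
Total length L = 330 mm; A_we = 4.242 × 330 = 1400 mm².
F_nw = 0.6 F_EXX = 0.6 × 550 = 330 MPa.
φR_n = 0.75 × 330 × 1400 × 10⁻³ = 346.5 kN.

φR_n ≈ 346 kN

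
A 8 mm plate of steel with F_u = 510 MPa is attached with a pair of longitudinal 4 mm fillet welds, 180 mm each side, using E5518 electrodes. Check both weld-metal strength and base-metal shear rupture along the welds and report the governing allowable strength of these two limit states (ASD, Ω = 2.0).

R_n/Ω ≈ 168 kN (weld metal governs)

E55XX → F_EXX = 550 MPa.
t_e = 0.707 × 4 = 2.828 mm; L = 360 mm.
Weld metal: R_n/Ω = (1/2.0) × 0.6 × 550 × 2.828 × 360 × 10⁻³ = 168 kN.
Base metal (shear rupture): R_n/Ω = (1/2.0) × 0.6 × 510 × 8 × 360 × 10⁻³ = 440.6 kN.
Governing: weld metal.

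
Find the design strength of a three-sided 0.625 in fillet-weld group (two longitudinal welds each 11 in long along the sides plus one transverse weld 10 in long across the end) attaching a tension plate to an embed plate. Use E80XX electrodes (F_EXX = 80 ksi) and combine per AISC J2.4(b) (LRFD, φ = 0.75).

φR_n ≈ 536 kip

t_e = 0.707 × 0.625 = 0.4419 in.
R_nwl = 0.6 × 80 × 0.4419 × 22 = 466.6 kip (longitudinal, 2 welds).
R_nwt = 0.6 × 80 × 0.4419 × 10 = 212.1 kip (transverse, base value).
(i) R_nwl + R_nwt = 678.7 kip; (ii) 0.85 R_nwl + 1.5 R_nwt = 714.8 kip.
R_n = max = 714.8 kip [governs: (ii)]; φR_n = 536.1 kip.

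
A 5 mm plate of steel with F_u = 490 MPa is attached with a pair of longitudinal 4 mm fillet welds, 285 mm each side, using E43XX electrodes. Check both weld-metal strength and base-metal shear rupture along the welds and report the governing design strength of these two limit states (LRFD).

φR_n ≈ 312 kN (weld metal governs)

E43XX → F_EXX = 430 MPa.
t_e = 0.707 × 4 = 2.828 mm; L = 570 mm.
Weld metal: φR_n = 0.75 × 0.6 × 430 × 2.828 × 570 × 10⁻³ = 311.9 kN.
Base metal (shear rupture): φR_n = 0.75 × 0.6 × 490 × 5 × 570 × 10⁻³ = 628.4 kN.
Governing: weld metal.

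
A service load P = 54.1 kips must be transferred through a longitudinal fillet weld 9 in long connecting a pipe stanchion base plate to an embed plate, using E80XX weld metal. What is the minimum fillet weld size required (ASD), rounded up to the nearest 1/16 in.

w = 3/8 in

E80XX → F_EXX = 80 ksi.
Total weld length L = 9 in.
Required throat t_e = P × Ω / (0.6 F_EXX × L) = 54.1 × 2.0 / (0.6 × 80 × 9) = 0.2505 in.
Required leg w = t_e / 0.707 = 0.3543 in → use 3/8 in.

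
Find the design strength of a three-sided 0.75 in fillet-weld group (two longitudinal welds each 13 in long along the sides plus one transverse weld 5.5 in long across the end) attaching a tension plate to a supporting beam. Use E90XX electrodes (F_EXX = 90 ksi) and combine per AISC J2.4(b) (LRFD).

φR_n ≈ 676 kips

t_e = 0.707 × 0.75 = 0.5302 in.
R_nwl = 0.6 × 90 × 0.5302 × 26 = 744.5 kips (longitudinal, 2 welds).
R_nwt = 0.6 × 90 × 0.5302 × 5.5 = 157.5 kips (transverse, base value).
(i) R_nwl + R_nwt = 902 kips; (ii) 0.85 R_nwl + 1.5 R_nwt = 869 kips.
R_n = max = 902 kips [governs: (i)]; φR_n = 676.5 kips.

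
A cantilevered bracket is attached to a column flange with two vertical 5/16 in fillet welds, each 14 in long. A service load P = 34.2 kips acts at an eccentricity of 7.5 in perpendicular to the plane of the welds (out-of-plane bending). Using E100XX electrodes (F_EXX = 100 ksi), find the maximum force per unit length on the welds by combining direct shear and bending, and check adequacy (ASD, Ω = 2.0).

f_max ≈ 4.11 kip/in; adequate

L_w = 2 × 14 = 28 in; section modulus (unit throat) S = 2 × L²/6 = 65.33 in².
Direct shear f_v = P/L_w = 34.2/28 = 1.221 kip/in.
Moment M = P × e = 34.2 × 7.5 = 256.5 kip·in; bending f_b = M/S = 3.926 kip/in.
f_max = √(f_v² + f_b²) = √(1.221² + 3.926²) = 4.112 kip/in.
r_n/Ω = (1/2.0) × 0.6 × 100 × (0.707 × 0.3125) = 6.628 kip/in → adequate.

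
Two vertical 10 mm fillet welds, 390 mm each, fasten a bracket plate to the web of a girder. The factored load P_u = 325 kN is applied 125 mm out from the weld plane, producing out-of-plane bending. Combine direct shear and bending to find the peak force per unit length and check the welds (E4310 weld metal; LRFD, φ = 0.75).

f_max ≈ 903 N/mm; adequate

E43XX → F_EXX = 430 MPa.
L_w = 2 × 390 = 780 mm; section modulus (unit throat) S = 2 × L²/6 = 50700 mm².
Direct shear f_v = P/L_w = 325×10³/780 = 416.7 N/mm.
Moment M = P × e = 325×10³ × 125 = 40625000 N·mm; bending f_b = M/S = 801.3 N/mm.
f_max = √(f_v² + f_b²) = √(416.7² + 801.3²) = 903.1 N/mm.
φr_n = 0.75 × 0.6 × 430 × (0.707 × 10) = 1368 N/mm → adequate.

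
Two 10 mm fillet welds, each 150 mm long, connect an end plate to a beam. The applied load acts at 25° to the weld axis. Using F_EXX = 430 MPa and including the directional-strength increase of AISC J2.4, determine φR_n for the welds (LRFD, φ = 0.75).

t_e = 0.707 × 10 = 7.07 mm; A_we = 7.07 × 300 = 2121 mm².
Directional factor: 1.0 + 0.5 sin^1.5(25°) = 1.137.
F_nw = 0.6 × 430 × 1.137 = 293.4 MPa.
φR_n = 0.75 × 293.4 × 2121 × 10⁻³ = 466.8 kN.

φR_n ≈ 467 kN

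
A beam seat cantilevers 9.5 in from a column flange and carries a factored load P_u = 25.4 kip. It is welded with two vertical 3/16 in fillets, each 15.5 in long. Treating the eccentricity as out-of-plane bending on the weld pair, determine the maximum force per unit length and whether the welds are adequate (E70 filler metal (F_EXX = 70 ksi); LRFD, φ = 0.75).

L_w = 2 × 15.5 = 31 in; section modulus (unit throat) S = 2 × L²/6 = 80.08 in².
Direct shear f_v = P/L_w = 25.4/31 = 0.8194 kip/in.
Moment M = P × e = 25.4 × 9.5 = 241.3 kip·in; bending f_b = M/S = 3.013 kip/in.
f_max = √(f_v² + f_b²) = √(0.8194² + 3.013²) = 3.123 kip/in.
φr_n = 0.75 × 0.6 × 70 × (0.707 × 0.1875) = 4.176 kip/in → adequate.

f_max ≈ 3.12 kip/in; adequate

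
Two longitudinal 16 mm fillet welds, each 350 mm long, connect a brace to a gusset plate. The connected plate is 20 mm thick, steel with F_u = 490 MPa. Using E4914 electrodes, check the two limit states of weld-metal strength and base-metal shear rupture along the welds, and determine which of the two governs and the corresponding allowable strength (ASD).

R_n/Ω ≈ 1160 kN (weld metal governs)

E49XX → F_EXX = 490 MPa.
t_e = 0.707 × 16 = 11.31 mm; L = 700 mm.
Weld metal: R_n/Ω = (1/2.0) × 0.6 × 490 × 11.31 × 700 × 10⁻³ = 1164 kN.
Base metal (shear rupture): R_n/Ω = (1/2.0) × 0.6 × 490 × 20 × 700 × 10⁻³ = 2058 kN.
Governing: weld metal.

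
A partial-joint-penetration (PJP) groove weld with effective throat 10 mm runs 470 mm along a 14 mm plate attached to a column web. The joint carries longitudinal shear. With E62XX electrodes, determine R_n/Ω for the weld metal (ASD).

R_n/Ω ≈ 874 kN

E62XX → F_EXX = 620 MPa.
Effective throat (given) t_e = 10 mm.
A_we = 10 × 470 = 4700 mm².
F_nw = 0.6 F_EXX = 372 MPa.
R_n/Ω = (372 × 4700) / 2.0 × 10⁻³ = 874.2 kN.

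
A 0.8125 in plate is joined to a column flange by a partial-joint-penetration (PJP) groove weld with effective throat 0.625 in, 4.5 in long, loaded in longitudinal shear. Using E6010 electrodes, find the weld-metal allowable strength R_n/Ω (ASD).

R_n/Ω ≈ 50.6 kips

E60XX → F_EXX = 60 ksi.
Effective throat (given) t_e = 0.625 in.
A_we = 0.625 × 4.5 = 2.812 in².
F_nw = 0.6 F_EXX = 36 ksi.
R_n/Ω = (36 × 2.812) / 2.0 = 50.62 kips.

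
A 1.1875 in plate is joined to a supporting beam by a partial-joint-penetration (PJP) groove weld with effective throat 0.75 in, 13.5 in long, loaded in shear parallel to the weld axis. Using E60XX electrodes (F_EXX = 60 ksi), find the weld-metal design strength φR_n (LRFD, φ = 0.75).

Effective throat (given) t_e = 0.75 in.
A_we = 0.75 × 13.5 = 10.12 in².
F_nw = 0.6 F_EXX = 36 ksi.
φR_n = 0.75 × 36 × 10.12 = 273.4 kips.

φR_n ≈ 273 kips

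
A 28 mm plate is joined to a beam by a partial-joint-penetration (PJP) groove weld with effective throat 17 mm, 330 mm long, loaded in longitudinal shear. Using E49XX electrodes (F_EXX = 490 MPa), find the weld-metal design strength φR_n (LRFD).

φR_n ≈ 1240 kN

Effective throat (given) t_e = 17 mm.
A_we = 17 × 330 = 5610 mm².
F_nw = 0.6 F_EXX = 294 MPa.
φR_n = 0.75 × 294 × 5610 × 10⁻³ = 1237 kN.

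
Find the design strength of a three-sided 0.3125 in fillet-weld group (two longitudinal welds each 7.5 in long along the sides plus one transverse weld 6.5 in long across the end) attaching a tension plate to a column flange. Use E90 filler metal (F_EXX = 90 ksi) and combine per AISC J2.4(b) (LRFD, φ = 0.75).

t_e = 0.707 × 0.3125 = 0.2209 in.
R_nwl = 0.6 × 90 × 0.2209 × 15 = 179 kip (longitudinal, 2 welds).
R_nwt = 0.6 × 90 × 0.2209 × 6.5 = 77.55 kip (transverse, base value).
(i) R_nwl + R_nwt = 256.5 kip; (ii) 0.85 R_nwl + 1.5 R_nwt = 268.4 kip.
R_n = max = 268.4 kip [governs: (ii)]; φR_n = 201.3 kip.

φR_n ≈ 201 kip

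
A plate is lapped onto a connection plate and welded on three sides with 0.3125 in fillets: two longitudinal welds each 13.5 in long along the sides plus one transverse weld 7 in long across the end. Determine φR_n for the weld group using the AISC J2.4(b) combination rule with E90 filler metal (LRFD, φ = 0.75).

φR_n ≈ 304 kips

E90XX → F_EXX = 90 ksi.
t_e = 0.707 × 0.3125 = 0.2209 in.
R_nwl = 0.6 × 90 × 0.2209 × 27 = 322.1 kips (longitudinal, 2 welds).
R_nwt = 0.6 × 90 × 0.2209 × 7 = 83.51 kips (transverse, base value).
(i) R_nwl + R_nwt = 405.6 kips; (ii) 0.85 R_nwl + 1.5 R_nwt = 399.1 kips.
R_n = max = 405.6 kips [governs: (i)]; φR_n = 304.2 kips.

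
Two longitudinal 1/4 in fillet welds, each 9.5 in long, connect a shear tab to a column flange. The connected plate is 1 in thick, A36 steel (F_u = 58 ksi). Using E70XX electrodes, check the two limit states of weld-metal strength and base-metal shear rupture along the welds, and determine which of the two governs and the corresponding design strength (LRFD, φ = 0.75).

E70XX → F_EXX = 70 ksi.
t_e = 0.707 × 0.25 = 0.1767 in; L = 19 in.
Weld metal: φR_n = 0.75 × 0.6 × 70 × 0.1767 × 19 = 105.8 kip.
Base metal (shear rupture): φR_n = 0.75 × 0.6 × 58 × 1 × 19 = 495.9 kip.
Governing: weld metal.

φR_n ≈ 106 kip (weld metal governs)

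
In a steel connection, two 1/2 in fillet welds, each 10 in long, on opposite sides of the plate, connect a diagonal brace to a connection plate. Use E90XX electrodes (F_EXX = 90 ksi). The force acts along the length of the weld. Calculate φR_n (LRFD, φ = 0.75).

φR_n ≈ 286 kip

Effective throat t_e = 0.707 × 0.5 = 0.3535 in.
Total length L = 20 in; A_we = 0.3535 × 20 = 7.07 in².
F_nw = 0.6 F_EXX = 0.6 × 90 = 54 ksi.
φR_n = 0.75 × 54 × 7.07 = 286.3 kip.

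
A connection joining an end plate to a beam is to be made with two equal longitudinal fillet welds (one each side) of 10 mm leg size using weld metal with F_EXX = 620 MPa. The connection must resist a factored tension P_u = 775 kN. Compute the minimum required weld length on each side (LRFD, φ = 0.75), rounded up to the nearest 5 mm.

L = 200 mm on each side

Throat t_e = 0.707 × 10 = 7.07 mm.
φr_n = 0.75 × 0.6 × 620 × 7.07 × 10⁻³ = 1.973 kN/mm.
L_req = P_u / φr_n = 775 / 1.973 = 392.9 mm total.
Per side: 392.9 / 2 = 196.4 mm.
Round up → use L = 200 mm on each side.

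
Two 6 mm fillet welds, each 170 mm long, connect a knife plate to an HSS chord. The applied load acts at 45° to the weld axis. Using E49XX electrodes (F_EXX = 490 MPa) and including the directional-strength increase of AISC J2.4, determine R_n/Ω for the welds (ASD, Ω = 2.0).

t_e = 0.707 × 6 = 4.242 mm; A_we = 4.242 × 340 = 1442 mm².
Directional factor: 1.0 + 0.5 sin^1.5(45°) = 1.297.
F_nw = 0.6 × 490 × 1.297 = 381.4 MPa.
R_n/Ω = (381.4 × 1442) / 2.0 × 10⁻³ = 275 kN.

R_n/Ω ≈ 275 kN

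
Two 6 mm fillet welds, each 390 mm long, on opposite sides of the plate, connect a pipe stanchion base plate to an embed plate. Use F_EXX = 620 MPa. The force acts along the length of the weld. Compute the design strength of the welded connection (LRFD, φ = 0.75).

Effective throat t_e = 0.707 × 6 = 4.242 mm.
Total length L = 780 mm; A_we = 4.242 × 780 = 3309 mm².
F_nw = 0.6 F_EXX = 0.6 × 620 = 372 MPa.
φR_n = 0.75 × 372 × 3309 × 10⁻³ = 923.1 kN.

φR_n ≈ 923 kN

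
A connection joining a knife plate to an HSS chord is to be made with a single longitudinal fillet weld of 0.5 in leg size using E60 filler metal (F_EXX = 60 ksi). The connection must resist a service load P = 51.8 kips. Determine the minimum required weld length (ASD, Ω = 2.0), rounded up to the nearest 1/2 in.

Throat t_e = 0.707 × 0.5 = 0.3535 in.
r_n/Ω = (0.6 × 60 × 0.3535) / 2.0 = 6.363 kip/in.
L_req = P / (r_n/Ω) = 51.8 / 6.363 = 8.141 in total.
Round up → use L = 8.5 in.

L = 8.5 in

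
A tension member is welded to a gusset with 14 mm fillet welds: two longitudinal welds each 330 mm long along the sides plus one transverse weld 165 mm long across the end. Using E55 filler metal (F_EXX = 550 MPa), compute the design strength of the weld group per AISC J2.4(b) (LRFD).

φR_n ≈ 2020 kN

t_e = 0.707 × 14 = 9.898 mm.
R_nwl = 0.6 × 550 × 9.898 × 660 × 10⁻³ = 2156 kN (longitudinal, 2 welds).
R_nwt = 0.6 × 550 × 9.898 × 165 × 10⁻³ = 538.9 kN (transverse, base value).
(i) R_nwl + R_nwt = 2695 kN; (ii) 0.85 R_nwl + 1.5 R_nwt = 2641 kN.
R_n = max = 2695 kN [governs: (i)]; φR_n = 2021 kN.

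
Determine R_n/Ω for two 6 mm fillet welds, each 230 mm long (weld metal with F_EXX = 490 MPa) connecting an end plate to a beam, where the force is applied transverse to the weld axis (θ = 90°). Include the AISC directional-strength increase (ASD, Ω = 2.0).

t_e = 0.707 × 6 = 4.242 mm; A_we = 4.242 × 460 = 1951 mm².
Directional factor: 1.0 + 0.5 sin^1.5(90°) = 1.5.
F_nw = 0.6 × 490 × 1.5 = 441 MPa.
R_n/Ω = (441 × 1951) / 2.0 × 10⁻³ = 430.3 kN.

R_n/Ω ≈ 430 kN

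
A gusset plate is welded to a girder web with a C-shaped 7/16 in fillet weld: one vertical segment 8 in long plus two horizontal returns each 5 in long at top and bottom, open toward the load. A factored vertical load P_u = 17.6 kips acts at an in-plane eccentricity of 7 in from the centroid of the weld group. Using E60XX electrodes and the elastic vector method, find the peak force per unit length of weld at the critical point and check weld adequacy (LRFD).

f_max ≈ 3.38 kip/in; adequate

E60XX → F_EXX = 60 ksi.
Total weld length L_w = 18 in. Treat welds as unit-width lines.
Centroid: x̄ = 2×5×2.5 / 18 = 1.389 in from the vertical weld.
Polar moment about centroid: J = I_x + I_y = [8³/12 + 2×5×4²] + [8×1.389² + 2(5³/12 + 5×1.111²)] = 251.3 in³.
Direct shear f_v = P/L_w = 17.6 / 18 = 0.9778 kip/in (vertical).
Torsion M = P·e = 17.6 × 7 = 123.2 kip·in.
Critical point at (x, y) = (3.611, 4) from centroid. f_tx = M·y/J = 1.961 kip/in; f_ty = M·x/J = 1.771 kip/in.
Resultant f_max = √[f_tx² + (f_v + f_ty)²] = √[1.961² + (0.9778 + 1.771)²] = 3.376 kip/in.
Capacity per unit length: φr_n = 0.75 × 0.6 × 60 × (0.707 × 0.4375) = 8.351 kip/in.
3.376 ≤ 8.351 → adequate.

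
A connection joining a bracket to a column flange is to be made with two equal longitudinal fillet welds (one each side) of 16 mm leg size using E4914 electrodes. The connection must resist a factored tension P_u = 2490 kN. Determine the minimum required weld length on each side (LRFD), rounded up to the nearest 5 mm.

L = 500 mm on each side

E49XX → F_EXX = 490 MPa.
Throat t_e = 0.707 × 16 = 11.31 mm.
φr_n = 0.75 × 0.6 × 490 × 11.31 × 10⁻³ = 2.494 kN/mm.
L_req = P_u / φr_n = 2490 / 2.494 = 998.3 mm total.
Per side: 998.3 / 2 = 499.1 mm.
Round up → use L = 500 mm on each side.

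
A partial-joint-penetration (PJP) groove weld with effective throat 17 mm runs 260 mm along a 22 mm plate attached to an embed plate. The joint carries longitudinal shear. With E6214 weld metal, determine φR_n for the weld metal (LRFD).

φR_n ≈ 1230 kN

E62XX → F_EXX = 620 MPa.
Effective throat (given) t_e = 17 mm.
A_we = 17 × 260 = 4420 mm².
F_nw = 0.6 F_EXX = 372 MPa.
φR_n = 0.75 × 372 × 4420 × 10⁻³ = 1233 kN.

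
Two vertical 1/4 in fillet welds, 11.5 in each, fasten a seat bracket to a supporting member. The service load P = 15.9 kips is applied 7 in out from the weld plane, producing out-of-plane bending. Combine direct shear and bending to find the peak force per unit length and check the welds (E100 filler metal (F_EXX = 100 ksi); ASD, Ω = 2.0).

L_w = 2 × 11.5 = 23 in; section modulus (unit throat) S = 2 × L²/6 = 44.08 in².
Direct shear f_v = P/L_w = 15.9/23 = 0.6913 kip/in.
Moment M = P × e = 15.9 × 7 = 111.3 kip·in; bending f_b = M/S = 2.525 kip/in.
f_max = √(f_v² + f_b²) = √(0.6913² + 2.525²) = 2.618 kip/in.
r_n/Ω = (1/2.0) × 0.6 × 100 × (0.707 × 0.25) = 5.302 kip/in → adequate.

f_max ≈ 2.62 kip/in; adequate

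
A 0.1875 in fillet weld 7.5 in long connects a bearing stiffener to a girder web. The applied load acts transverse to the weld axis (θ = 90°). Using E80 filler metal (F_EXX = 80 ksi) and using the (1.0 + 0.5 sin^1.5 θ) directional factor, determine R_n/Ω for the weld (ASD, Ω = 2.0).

t_e = 0.707 × 0.1875 = 0.1326 in; A_we = 0.1326 × 7.5 = 0.9942 in².
Directional factor: 1.0 + 0.5 sin^1.5(90°) = 1.5.
F_nw = 0.6 × 80 × 1.5 = 72 ksi.
R_n/Ω = (72 × 0.9942) / 2.0 = 35.79 kip.

R_n/Ω ≈ 35.8 kip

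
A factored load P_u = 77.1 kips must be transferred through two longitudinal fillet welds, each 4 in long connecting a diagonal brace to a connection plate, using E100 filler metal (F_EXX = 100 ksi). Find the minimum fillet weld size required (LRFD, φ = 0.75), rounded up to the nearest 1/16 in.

Total weld length L = 8 in.
Required throat t_e = P_u / (φ × 0.6 F_EXX × L) = 77.1 / (0.75 × 0.6 × 100 × 8) = 0.2142 in.
Required leg w = t_e / 0.707 = 0.3029 in → use 5/16 in.

w = 5/16 in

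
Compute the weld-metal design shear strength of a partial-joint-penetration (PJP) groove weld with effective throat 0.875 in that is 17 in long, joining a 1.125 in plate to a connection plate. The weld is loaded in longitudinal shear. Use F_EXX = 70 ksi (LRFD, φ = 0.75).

φR_n ≈ 469 kip

Effective throat (given) t_e = 0.875 in.
A_we = 0.875 × 17 = 14.88 in².
F_nw = 0.6 F_EXX = 42 ksi.
φR_n = 0.75 × 42 × 14.88 = 468.6 kip.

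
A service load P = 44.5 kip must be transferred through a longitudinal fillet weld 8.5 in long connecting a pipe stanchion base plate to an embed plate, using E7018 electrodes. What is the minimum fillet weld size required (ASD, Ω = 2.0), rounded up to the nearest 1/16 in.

w = 3/8 in

E70XX → F_EXX = 70 ksi.
Total weld length L = 8.5 in.
Required throat t_e = P × Ω / (0.6 F_EXX × L) = 44.5 × 2.0 / (0.6 × 70 × 8.5) = 0.2493 in.
Required leg w = t_e / 0.707 = 0.3526 in → use 3/8 in.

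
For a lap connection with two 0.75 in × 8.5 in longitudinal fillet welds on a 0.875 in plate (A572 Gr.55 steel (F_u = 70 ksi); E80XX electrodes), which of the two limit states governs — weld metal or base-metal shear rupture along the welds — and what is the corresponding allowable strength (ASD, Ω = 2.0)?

R_n/Ω ≈ 216 kips (weld metal governs)

E80XX → F_EXX = 80 ksi.
t_e = 0.707 × 0.75 = 0.5302 in; L = 17 in.
Weld metal: R_n/Ω = (1/2.0) × 0.6 × 80 × 0.5302 × 17 = 216.3 kips.
Base metal (shear rupture): R_n/Ω = (1/2.0) × 0.6 × 70 × 0.875 × 17 = 312.4 kips.
Governing: weld metal.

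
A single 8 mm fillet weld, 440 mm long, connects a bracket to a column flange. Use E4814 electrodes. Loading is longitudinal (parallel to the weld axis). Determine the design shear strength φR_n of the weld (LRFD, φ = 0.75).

φR_n ≈ 538 kN

E48XX → F_EXX = 480 MPa.
Effective throat t_e = 0.707 × 8 = 5.656 mm.
Total length L = 440 mm; A_we = 5.656 × 440 = 2489 mm².
F_nw = 0.6 F_EXX = 0.6 × 480 = 288 MPa.
φR_n = 0.75 × 288 × 2489 × 10⁻³ = 537.5 kN.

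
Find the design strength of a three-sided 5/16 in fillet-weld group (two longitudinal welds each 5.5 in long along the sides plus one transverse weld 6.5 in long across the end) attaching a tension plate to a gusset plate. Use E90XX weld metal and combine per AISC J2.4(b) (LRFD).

E90XX → F_EXX = 90 ksi.
t_e = 0.707 × 0.3125 = 0.2209 in.
R_nwl = 0.6 × 90 × 0.2209 × 11 = 131.2 kips (longitudinal, 2 welds).
R_nwt = 0.6 × 90 × 0.2209 × 6.5 = 77.55 kips (transverse, base value).
(i) R_nwl + R_nwt = 208.8 kips; (ii) 0.85 R_nwl + 1.5 R_nwt = 227.9 kips.
R_n = max = 227.9 kips [governs: (ii)]; φR_n = 170.9 kips.

φR_n ≈ 171 kips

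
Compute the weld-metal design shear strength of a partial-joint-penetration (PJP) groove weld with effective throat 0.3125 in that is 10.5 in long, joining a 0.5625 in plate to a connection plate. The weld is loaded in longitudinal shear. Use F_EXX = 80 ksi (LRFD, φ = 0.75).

φR_n ≈ 118 kip

Effective throat (given) t_e = 0.3125 in.
A_we = 0.3125 × 10.5 = 3.281 in².
F_nw = 0.6 F_EXX = 48 ksi.
φR_n = 0.75 × 48 × 3.281 = 118.1 kip.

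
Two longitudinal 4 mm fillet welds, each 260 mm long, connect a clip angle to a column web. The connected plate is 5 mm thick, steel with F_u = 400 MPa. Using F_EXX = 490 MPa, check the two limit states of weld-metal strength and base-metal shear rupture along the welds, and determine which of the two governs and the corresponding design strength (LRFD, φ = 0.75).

φR_n ≈ 324 kN (weld metal governs)

t_e = 0.707 × 4 = 2.828 mm; L = 520 mm.
Weld metal: φR_n = 0.75 × 0.6 × 490 × 2.828 × 520 × 10⁻³ = 324.3 kN.
Base metal (shear rupture): φR_n = 0.75 × 0.6 × 400 × 5 × 520 × 10⁻³ = 468 kN.
Governing: weld metal.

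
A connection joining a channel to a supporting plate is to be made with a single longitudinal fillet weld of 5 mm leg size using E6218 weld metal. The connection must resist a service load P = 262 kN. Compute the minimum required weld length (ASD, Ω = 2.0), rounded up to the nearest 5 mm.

L = 400 mm

E62XX → F_EXX = 620 MPa.
Throat t_e = 0.707 × 5 = 3.535 mm.
r_n/Ω = (0.6 × 620 × 3.535) / 2.0 = 657.5 N/mm = 0.6575 kN/mm.
L_req = P / (r_n/Ω) = 262 / 0.6575 = 398.5 mm total.
Round up → use L = 400 mm.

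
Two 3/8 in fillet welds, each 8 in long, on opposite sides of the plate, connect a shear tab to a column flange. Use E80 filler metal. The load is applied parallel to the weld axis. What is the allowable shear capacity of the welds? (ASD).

E80XX → F_EXX = 80 ksi.
Effective throat t_e = 0.707 × 0.375 = 0.2651 in.
Total length L = 16 in; A_we = 0.2651 × 16 = 4.242 in².
F_nw = 0.6 F_EXX = 0.6 × 80 = 48 ksi.
R_n = 48 × 4.242 = 203.6 kip; R_n/Ω = 203.6/2.0 = 101.8 kip.

R_n/Ω ≈ 102 kip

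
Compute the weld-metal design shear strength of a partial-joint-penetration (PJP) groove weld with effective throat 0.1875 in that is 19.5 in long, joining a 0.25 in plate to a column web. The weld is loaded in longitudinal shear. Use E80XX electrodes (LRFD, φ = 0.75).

φR_n ≈ 132 kip

E80XX → F_EXX = 80 ksi.
Effective throat (given) t_e = 0.1875 in.
A_we = 0.1875 × 19.5 = 3.656 in².
F_nw = 0.6 F_EXX = 48 ksi.
φR_n = 0.75 × 48 × 3.656 = 131.6 kip.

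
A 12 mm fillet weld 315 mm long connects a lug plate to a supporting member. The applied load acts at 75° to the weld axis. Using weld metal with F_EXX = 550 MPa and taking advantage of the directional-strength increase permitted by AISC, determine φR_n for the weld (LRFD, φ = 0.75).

t_e = 0.707 × 12 = 8.484 mm; A_we = 8.484 × 315 = 2672 mm².
Directional factor: 1.0 + 0.5 sin^1.5(75°) = 1.475.
F_nw = 0.6 × 550 × 1.475 = 486.6 MPa.
φR_n = 0.75 × 486.6 × 2672 × 10⁻³ = 975.4 kN.

φR_n ≈ 975 kN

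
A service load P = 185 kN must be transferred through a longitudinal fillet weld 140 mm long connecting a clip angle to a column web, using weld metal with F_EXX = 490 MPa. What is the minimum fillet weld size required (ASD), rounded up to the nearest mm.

Total weld length L = 140 mm.
Required throat t_e = P × Ω / (0.6 F_EXX × L) = 185 × 2.0 / (0.6 × 490 × 140 × 10⁻³) = 8.989 mm.
Required leg w = t_e / 0.707 = 12.71 mm → use 13 mm.

w = 13 mm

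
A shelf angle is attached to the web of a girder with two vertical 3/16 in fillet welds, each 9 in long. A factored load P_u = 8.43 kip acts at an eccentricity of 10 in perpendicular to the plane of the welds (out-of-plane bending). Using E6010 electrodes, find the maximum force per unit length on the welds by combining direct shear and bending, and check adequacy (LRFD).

f_max ≈ 3.16 kip/in; adequate

E60XX → F_EXX = 60 ksi.
L_w = 2 × 9 = 18 in; section modulus (unit throat) S = 2 × L²/6 = 27 in².
Direct shear f_v = P/L_w = 8.43/18 = 0.4683 kip/in.
Moment M = P × e = 8.43 × 10 = 84.3 kip·in; bending f_b = M/S = 3.122 kip/in.
f_max = √(f_v² + f_b²) = √(0.4683² + 3.122²) = 3.157 kip/in.
φr_n = 0.75 × 0.6 × 60 × (0.707 × 0.1875) = 3.579 kip/in → adequate.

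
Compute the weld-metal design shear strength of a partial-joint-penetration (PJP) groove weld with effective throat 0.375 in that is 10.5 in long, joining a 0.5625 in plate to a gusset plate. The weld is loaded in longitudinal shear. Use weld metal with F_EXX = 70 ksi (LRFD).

Effective throat (given) t_e = 0.375 in.
A_we = 0.375 × 10.5 = 3.938 in².
F_nw = 0.6 F_EXX = 42 ksi.
φR_n = 0.75 × 42 × 3.938 = 124 kips.

φR_n ≈ 124 kips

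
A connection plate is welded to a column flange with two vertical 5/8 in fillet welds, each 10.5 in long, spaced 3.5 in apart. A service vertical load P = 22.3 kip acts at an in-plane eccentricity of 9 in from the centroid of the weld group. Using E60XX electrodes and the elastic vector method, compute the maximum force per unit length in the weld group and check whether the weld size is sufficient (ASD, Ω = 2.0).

f_max ≈ 4.76 kip/in; adequate

E60XX → F_EXX = 60 ksi.
Total weld length L_w = 21 in. Treat welds as unit-width lines.
Polar moment about centroid: J = 2[d³/12 + d(b/2)²] = 2[10.5³/12 + 10.5×1.75²] = 257.2 in³.
Direct shear f_v = P/L_w = 22.3 / 21 = 1.062 kip/in (vertical).
Torsion M = P·e = 22.3 × 9 = 200.7 kip·in.
Critical point at (x, y) = (1.75, 5.25) from centroid. f_tx = M·y/J = 4.096 kip/in; f_ty = M·x/J = 1.365 kip/in.
Resultant f_max = √[f_tx² + (f_v + f_ty)²] = √[4.096² + (1.062 + 1.365)²] = 4.761 kip/in.
Capacity per unit length: r_n/Ω = (1/2.0) × 0.6 × 60 × (0.707 × 0.625) = 7.954 kip/in.
4.761 ≤ 7.954 → adequate.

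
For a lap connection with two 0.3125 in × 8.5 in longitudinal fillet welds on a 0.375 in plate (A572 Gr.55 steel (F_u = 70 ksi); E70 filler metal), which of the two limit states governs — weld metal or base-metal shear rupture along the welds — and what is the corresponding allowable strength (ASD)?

R_n/Ω ≈ 78.9 kip (weld metal governs)

E70XX → F_EXX = 70 ksi.
t_e = 0.707 × 0.3125 = 0.2209 in; L = 17 in.
Weld metal: R_n/Ω = (1/2.0) × 0.6 × 70 × 0.2209 × 17 = 78.87 kip.
Base metal (shear rupture): R_n/Ω = (1/2.0) × 0.6 × 70 × 0.375 × 17 = 133.9 kip.
Governing: weld metal.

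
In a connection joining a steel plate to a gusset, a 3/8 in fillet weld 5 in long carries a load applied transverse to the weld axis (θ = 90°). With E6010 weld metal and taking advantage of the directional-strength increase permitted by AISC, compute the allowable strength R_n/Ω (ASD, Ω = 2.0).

E60XX → F_EXX = 60 ksi.
t_e = 0.707 × 0.375 = 0.2651 in; A_we = 0.2651 × 5 = 1.326 in².
Directional factor: 1.0 + 0.5 sin^1.5(90°) = 1.5.
F_nw = 0.6 × 60 × 1.5 = 54 ksi.
R_n/Ω = (54 × 1.326) / 2.0 = 35.79 kip.

R_n/Ω ≈ 35.8 kip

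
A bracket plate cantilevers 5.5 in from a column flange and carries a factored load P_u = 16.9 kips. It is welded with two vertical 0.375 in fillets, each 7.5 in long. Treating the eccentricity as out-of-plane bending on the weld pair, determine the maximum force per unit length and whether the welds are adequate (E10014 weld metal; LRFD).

E100XX → F_EXX = 100 ksi.
L_w = 2 × 7.5 = 15 in; section modulus (unit throat) S = 2 × L²/6 = 18.75 in².
Direct shear f_v = P/L_w = 16.9/15 = 1.127 kip/in.
Moment M = P × e = 16.9 × 5.5 = 92.95 kip·in; bending f_b = M/S = 4.957 kip/in.
f_max = √(f_v² + f_b²) = √(1.127² + 4.957²) = 5.084 kip/in.
φr_n = 0.75 × 0.6 × 100 × (0.707 × 0.375) = 11.93 kip/in → adequate.

f_max ≈ 5.08 kip/in; adequate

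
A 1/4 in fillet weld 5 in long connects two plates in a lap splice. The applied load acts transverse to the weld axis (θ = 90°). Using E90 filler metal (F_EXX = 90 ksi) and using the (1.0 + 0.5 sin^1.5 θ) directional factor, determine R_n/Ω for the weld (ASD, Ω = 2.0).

t_e = 0.707 × 0.25 = 0.1767 in; A_we = 0.1767 × 5 = 0.8837 in².
Directional factor: 1.0 + 0.5 sin^1.5(90°) = 1.5.
F_nw = 0.6 × 90 × 1.5 = 81 ksi.
R_n/Ω = (81 × 0.8837) / 2.0 = 35.79 kips.

R_n/Ω ≈ 35.8 kips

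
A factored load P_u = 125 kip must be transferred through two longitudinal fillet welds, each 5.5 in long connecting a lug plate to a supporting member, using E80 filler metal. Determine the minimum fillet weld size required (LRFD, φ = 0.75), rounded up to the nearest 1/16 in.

w = 1/2 in

E80XX → F_EXX = 80 ksi.
Total weld length L = 11 in.
Required throat t_e = P_u / (φ × 0.6 F_EXX × L) = 125 / (0.75 × 0.6 × 80 × 11) = 0.3157 in.
Required leg w = t_e / 0.707 = 0.4465 in → use 1/2 in.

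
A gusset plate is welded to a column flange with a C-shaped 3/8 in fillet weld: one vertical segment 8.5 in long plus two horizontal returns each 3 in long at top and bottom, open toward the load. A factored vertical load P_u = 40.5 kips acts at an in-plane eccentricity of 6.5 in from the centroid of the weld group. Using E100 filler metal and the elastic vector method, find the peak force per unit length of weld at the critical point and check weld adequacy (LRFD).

f_max ≈ 9.15 kip/in; adequate

E100XX → F_EXX = 100 ksi.
Total weld length L_w = 14.5 in. Treat welds as unit-width lines.
Centroid: x̄ = 2×3×1.5 / 14.5 = 0.6207 in from the vertical weld.
Polar moment about centroid: J = I_x + I_y = [8.5³/12 + 2×3×4.25²] + [8.5×0.6207² + 2(3³/12 + 3×0.8793²)] = 172 in³.
Direct shear f_v = P/L_w = 40.5 / 14.5 = 2.793 kip/in (vertical).
Torsion M = P·e = 40.5 × 6.5 = 263.25 kip·in.
Critical point at (x, y) = (2.379, 4.25) from centroid. f_tx = M·y/J = 6.506 kip/in; f_ty = M·x/J = 3.642 kip/in.
Resultant f_max = √[f_tx² + (f_v + f_ty)²] = √[6.506² + (2.793 + 3.642)²] = 9.151 kip/in.
Capacity per unit length: φr_n = 0.75 × 0.6 × 100 × (0.707 × 0.375) = 11.93 kip/in.
9.151 ≤ 11.93 → adequate.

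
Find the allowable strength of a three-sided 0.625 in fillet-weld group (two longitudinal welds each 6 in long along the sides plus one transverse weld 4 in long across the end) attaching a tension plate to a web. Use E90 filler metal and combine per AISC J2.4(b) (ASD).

E90XX → F_EXX = 90 ksi.
t_e = 0.707 × 0.625 = 0.4419 in.
R_nwl = 0.6 × 90 × 0.4419 × 12 = 286.3 kips (longitudinal, 2 welds).
R_nwt = 0.6 × 90 × 0.4419 × 4 = 95.44 kips (transverse, base value).
(i) R_nwl + R_nwt = 381.8 kips; (ii) 0.85 R_nwl + 1.5 R_nwt = 386.6 kips.
R_n = max = 386.6 kips [governs: (ii)]; R_n/Ω = 193.3 kips.

R_n/Ω ≈ 193 kips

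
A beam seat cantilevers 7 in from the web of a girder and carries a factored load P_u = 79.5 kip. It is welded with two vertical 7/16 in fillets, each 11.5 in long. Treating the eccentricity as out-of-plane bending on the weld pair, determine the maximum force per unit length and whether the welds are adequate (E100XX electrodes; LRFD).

E100XX → F_EXX = 100 ksi.
L_w = 2 × 11.5 = 23 in; section modulus (unit throat) S = 2 × L²/6 = 44.08 in².
Direct shear f_v = P/L_w = 79.5/23 = 3.457 kip/in.
Moment M = P × e = 79.5 × 7 = 556.5 kip·in; bending f_b = M/S = 12.62 kip/in.
f_max = √(f_v² + f_b²) = √(3.457² + 12.62²) = 13.09 kip/in.
φr_n = 0.75 × 0.6 × 100 × (0.707 × 0.4375) = 13.92 kip/in → adequate.

f_max ≈ 13.1 kip/in; adequate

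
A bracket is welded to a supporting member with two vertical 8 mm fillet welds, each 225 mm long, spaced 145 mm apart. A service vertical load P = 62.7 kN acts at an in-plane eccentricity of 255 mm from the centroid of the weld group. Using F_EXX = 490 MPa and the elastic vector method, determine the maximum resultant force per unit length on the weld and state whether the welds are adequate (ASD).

Total weld length L_w = 450 mm. Treat welds as unit-width lines.
Polar moment about centroid: J = 2[d³/12 + d(b/2)²] = 2[225³/12 + 225×72.5²] = 4264000 mm³.
Direct shear f_v = P/L_w = 62.7×10³ / 450 = 139.3 N/mm (vertical).
Torsion M = P·e = 62.7×10³ × 255 = 15988000 N·mm.
Critical point at (x, y) = (72.5, 112.5) from centroid. f_tx = M·y/J = 421.9 N/mm; f_ty = M·x/J = 271.9 N/mm.
Resultant f_max = √[f_tx² + (f_v + f_ty)²] = √[421.9² + (139.3 + 271.9)²] = 589.1 N/mm.
Capacity per unit length: r_n/Ω = (1/2.0) × 0.6 × 490 × (0.707 × 8) = 831.4 N/mm.
589.1 ≤ 831.4 → adequate.

f_max ≈ 589 N/mm; adequate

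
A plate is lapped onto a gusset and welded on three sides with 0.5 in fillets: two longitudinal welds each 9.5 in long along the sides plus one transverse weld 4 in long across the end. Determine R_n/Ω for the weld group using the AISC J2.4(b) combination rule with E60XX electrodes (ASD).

R_n/Ω ≈ 146 kip

E60XX → F_EXX = 60 ksi.
t_e = 0.707 × 0.5 = 0.3535 in.
R_nwl = 0.6 × 60 × 0.3535 × 19 = 241.8 kip (longitudinal, 2 welds).
R_nwt = 0.6 × 60 × 0.3535 × 4 = 50.9 kip (transverse, base value).
(i) R_nwl + R_nwt = 292.7 kip; (ii) 0.85 R_nwl + 1.5 R_nwt = 281.9 kip.
R_n = max = 292.7 kip [governs: (i)]; R_n/Ω = 146.3 kip.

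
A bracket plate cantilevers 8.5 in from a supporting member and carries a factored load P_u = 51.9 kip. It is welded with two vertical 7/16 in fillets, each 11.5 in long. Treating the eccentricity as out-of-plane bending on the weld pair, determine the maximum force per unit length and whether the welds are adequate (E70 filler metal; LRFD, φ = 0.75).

f_max ≈ 10.3 kip/in; NOT adequate

E70XX → F_EXX = 70 ksi.
L_w = 2 × 11.5 = 23 in; section modulus (unit throat) S = 2 × L²/6 = 44.08 in².
Direct shear f_v = P/L_w = 51.9/23 = 2.257 kip/in.
Moment M = P × e = 51.9 × 8.5 = 441.15 kip·in; bending f_b = M/S = 10.01 kip/in.
f_max = √(f_v² + f_b²) = √(2.257² + 10.01²) = 10.26 kip/in.
φr_n = 0.75 × 0.6 × 70 × (0.707 × 0.4375) = 9.743 kip/in → NOT adequate.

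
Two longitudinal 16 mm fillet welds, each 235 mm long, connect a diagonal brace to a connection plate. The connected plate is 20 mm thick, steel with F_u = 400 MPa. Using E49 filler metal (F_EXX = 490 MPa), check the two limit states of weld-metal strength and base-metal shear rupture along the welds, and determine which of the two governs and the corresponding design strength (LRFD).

φR_n ≈ 1170 kN (weld metal governs)

t_e = 0.707 × 16 = 11.31 mm; L = 470 mm.
Weld metal: φR_n = 0.75 × 0.6 × 490 × 11.31 × 470 × 10⁻³ = 1172 kN.
Base metal (shear rupture): φR_n = 0.75 × 0.6 × 400 × 20 × 470 × 10⁻³ = 1692 kN.
Governing: weld metal.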